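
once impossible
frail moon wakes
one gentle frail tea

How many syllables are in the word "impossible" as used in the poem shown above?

4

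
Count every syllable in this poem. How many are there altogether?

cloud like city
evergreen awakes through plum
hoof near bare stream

Line 1: "cloud like city": 1+1+2 = 4
Line 2: "evergreen awakes through plum": 3+2+1+1 = 7
Line 3: "hoof near bare stream": 1+1+1+1 = 4
Total: 4 + 7 + 4 = 15

15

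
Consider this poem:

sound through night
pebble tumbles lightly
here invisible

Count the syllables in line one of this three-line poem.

Line one: sound(1) + through(1) + night(1) = 3

3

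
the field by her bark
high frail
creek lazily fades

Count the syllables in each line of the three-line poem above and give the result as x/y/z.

Line 1: "the field by her bark": 1+1+1+1+1 = 5
Line 2: "high frail": 1+1 = 2
Line 3: "creek lazily fades": 1+3+1 = 5

5/2/5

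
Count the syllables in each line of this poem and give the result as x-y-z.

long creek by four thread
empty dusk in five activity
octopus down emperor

Line 1: long(1) + creek(1) + by(1) + four(1) + thread(1) = 5
Line 2: empty(2) + dusk(1) + in(1) + five(1) + activity(4) = 9
Line 3: octopus(3) + down(1) + emperor(3) = 7

5-9-7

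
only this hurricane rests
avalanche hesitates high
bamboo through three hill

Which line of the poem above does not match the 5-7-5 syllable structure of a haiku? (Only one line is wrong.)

The first line

Line 1: "only this hurricane rests": 2+1+3+1 = 7 (expected 5)
Line 2: "avalanche hesitates high": 3+3+1 = 7 ✓
Line 3: "bamboo through three hill": 2+1+1+1 = 5 ✓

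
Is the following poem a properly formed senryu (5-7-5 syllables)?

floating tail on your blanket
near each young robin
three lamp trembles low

No

Line 1: "floating tail on your blanket": 2+1+1+1+2 = 7 (expected 5)
Line 2: "near each young robin": 1+1+1+2 = 5 (expected 7)
Line 3: "three lamp trembles low": 1+1+2+1 = 5 ✓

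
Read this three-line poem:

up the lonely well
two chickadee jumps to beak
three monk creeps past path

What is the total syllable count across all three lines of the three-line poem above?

17

Line 1: "up the lonely well": 1+1+2+1 = 5
Line 2: "two chickadee jumps to beak": 1+3+1+1+1 = 7
Line 3: "three monk creeps past path": 1+1+1+1+1 = 5
Total: 5 + 7 + 5 = 17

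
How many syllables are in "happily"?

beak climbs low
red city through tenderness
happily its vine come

3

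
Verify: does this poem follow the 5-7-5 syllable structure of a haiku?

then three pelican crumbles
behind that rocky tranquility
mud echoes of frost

Line 1: then (1), three (1), pelican (3), crumbles (2) → 7 (expected 5)
Line 2: behind (2), that (1), rocky (2), tranquility (4) → 9 (expected 7)
Line 3: mud (1), echoes (2), of (1), frost (1) → 5 ✓

No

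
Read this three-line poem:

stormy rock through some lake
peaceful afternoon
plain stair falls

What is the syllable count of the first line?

The first line: "stormy rock through some lake": 2+1+1+1+1 = 6

6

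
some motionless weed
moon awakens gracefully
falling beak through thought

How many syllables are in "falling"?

2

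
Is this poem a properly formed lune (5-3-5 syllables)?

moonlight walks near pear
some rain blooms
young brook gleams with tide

Yes

Line 1: "moonlight walks near pear": 2+1+1+1 = 5 ✓
Line 2: "some rain blooms": 1+1+1 = 3 ✓
Line 3: "young brook gleams with tide": 1+1+1+1+1 = 5 ✓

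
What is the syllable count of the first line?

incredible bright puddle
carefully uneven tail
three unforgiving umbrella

The first line: "incredible bright puddle": 4+1+2 = 7

7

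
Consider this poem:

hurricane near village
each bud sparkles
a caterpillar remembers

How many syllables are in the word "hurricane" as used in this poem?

3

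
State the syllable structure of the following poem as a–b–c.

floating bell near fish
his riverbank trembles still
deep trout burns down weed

5–7–5

Line 1: floating (2), bell (1), near (1), fish (1) → 5
Line 2: his (1), riverbank (3), trembles (2), still (1) → 7
Line 3: deep (1), trout (1), burns (1), down (1), weed (1) → 5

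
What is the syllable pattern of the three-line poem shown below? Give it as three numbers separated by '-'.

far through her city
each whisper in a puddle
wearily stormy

Line 1: "far through her city": 1+1+1+2 = 5
Line 2: "each whisper in a puddle": 1+2+1+1+2 = 7
Line 3: "wearily stormy": 3+2 = 5

5-7-5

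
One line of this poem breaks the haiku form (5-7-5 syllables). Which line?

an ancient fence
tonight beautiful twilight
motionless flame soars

Line 1: an (1), ancient (2), fence (1) → 4 (expected 5)
Line 2: tonight (2), beautiful (3), twilight (2) → 7 ✓
Line 3: motionless (3), flame (1), soars (1) → 5 ✓

The first line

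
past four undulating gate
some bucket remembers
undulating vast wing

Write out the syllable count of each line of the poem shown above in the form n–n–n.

7–6–6

Line 1: past (1), four (1), undulating (4), gate (1) → 7
Line 2: some (1), bucket (2), remembers (3) → 6
Line 3: undulating (4), vast (1), wing (1) → 6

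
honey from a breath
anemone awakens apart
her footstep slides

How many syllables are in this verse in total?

18

Line 1: honey(2) + from(1) + a(1) + breath(1) = 5
Line 2: anemone(4) + awakens(3) + apart(2) = 9
Line 3: her(1) + footstep(2) + slides(1) = 4
Total: 5 + 9 + 4 = 18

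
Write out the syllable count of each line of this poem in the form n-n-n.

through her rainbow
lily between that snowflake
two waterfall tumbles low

Line 1: "through her rainbow": 1+1+2 = 4
Line 2: "lily between that snowflake": 2+2+1+2 = 7
Line 3: "two waterfall tumbles low": 1+3+2+1 = 7

4-7-7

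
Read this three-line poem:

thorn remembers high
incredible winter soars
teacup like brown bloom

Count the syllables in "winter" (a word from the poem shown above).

"winter" has 2 syllables.

2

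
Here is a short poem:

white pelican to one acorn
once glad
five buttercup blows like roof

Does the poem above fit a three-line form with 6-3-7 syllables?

No

Line 1: white(1) + pelican(3) + to(1) + one(1) + acorn(2) = 8 (expected 6)
Line 2: once(1) + glad(1) = 2 (expected 3)
Line 3: five(1) + buttercup(3) + blows(1) + like(1) + roof(1) = 7 ✓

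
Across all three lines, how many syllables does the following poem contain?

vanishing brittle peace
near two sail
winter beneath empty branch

16

Line 1: vanishing (3), brittle (2), peace (1) → 6
Line 2: near (1), two (1), sail (1) → 3
Line 3: winter (2), beneath (2), empty (2), branch (1) → 7
Total: 6 + 3 + 7 = 16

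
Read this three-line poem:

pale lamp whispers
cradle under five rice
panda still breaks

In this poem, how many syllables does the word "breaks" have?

1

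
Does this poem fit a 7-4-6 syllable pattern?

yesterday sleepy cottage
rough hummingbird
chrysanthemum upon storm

Line 1: yesterday(3) + sleepy(2) + cottage(2) = 7 ✓
Line 2: rough(1) + hummingbird(3) = 4 ✓
Line 3: chrysanthemum(4) + upon(2) + storm(1) = 7 (expected 6)

No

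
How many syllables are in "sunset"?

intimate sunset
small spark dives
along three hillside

2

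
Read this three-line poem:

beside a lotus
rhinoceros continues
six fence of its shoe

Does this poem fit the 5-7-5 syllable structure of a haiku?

Line 1: "beside a lotus": 2+1+2 = 5 ✓
Line 2: "rhinoceros continues": 4+3 = 7 ✓
Line 3: "six fence of its shoe": 1+1+1+1+1 = 5 ✓

Yes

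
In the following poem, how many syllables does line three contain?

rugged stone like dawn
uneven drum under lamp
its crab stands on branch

Line three: its(1) + crab(1) + stands(1) + on(1) + branch(1) = 5

5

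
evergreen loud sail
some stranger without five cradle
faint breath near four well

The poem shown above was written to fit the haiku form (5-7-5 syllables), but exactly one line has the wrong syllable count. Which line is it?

Line 1: evergreen (3), loud (1), sail (1) → 5 ✓
Line 2: some (1), stranger (2), without (2), five (1), cradle (2) → 8 (expected 7)
Line 3: faint (1), breath (1), near (1), four (1), well (1) → 5 ✓

Line 2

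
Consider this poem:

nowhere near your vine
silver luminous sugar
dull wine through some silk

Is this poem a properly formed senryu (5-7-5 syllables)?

Line 1: nowhere(2) + near(1) + your(1) + vine(1) = 5 ✓
Line 2: silver(2) + luminous(3) + sugar(2) = 7 ✓
Line 3: dull(1) + wine(1) + through(1) + some(1) + silk(1) = 5 ✓

Yes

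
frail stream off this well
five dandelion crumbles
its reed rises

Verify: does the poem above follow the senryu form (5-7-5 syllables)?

No

Line 1: frail(1) + stream(1) + off(1) + this(1) + well(1) = 5 ✓
Line 2: five(1) + dandelion(4) + crumbles(2) = 7 ✓
Line 3: its(1) + reed(1) + rises(2) = 4 (expected 5)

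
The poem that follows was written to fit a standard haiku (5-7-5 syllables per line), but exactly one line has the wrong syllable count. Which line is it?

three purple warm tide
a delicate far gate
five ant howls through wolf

The second line

Line 1: three(1) + purple(2) + warm(1) + tide(1) = 5 ✓
Line 2: a(1) + delicate(3) + far(1) + gate(1) = 6 (expected 7)
Line 3: five(1) + ant(1) + howls(1) + through(1) + wolf(1) = 5 ✓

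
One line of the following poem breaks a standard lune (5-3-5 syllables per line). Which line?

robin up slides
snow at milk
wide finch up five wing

Line 1: "robin up slides": 2+1+1 = 4 (expected 5)
Line 2: "snow at milk": 1+1+1 = 3 ✓
Line 3: "wide finch up five wing": 1+1+1+1+1 = 5 ✓

Line 1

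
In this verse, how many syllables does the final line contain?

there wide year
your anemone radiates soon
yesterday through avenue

The final line: "yesterday through avenue": 3+1+3 = 7

7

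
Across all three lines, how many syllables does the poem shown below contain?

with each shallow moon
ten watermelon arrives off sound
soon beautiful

18

Line 1: with(1) + each(1) + shallow(2) + moon(1) = 5
Line 2: ten(1) + watermelon(4) + arrives(2) + off(1) + sound(1) = 9
Line 3: soon(1) + beautiful(3) = 4
Total: 5 + 9 + 4 = 18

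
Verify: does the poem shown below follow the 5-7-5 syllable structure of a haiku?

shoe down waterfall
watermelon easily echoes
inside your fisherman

No

Line 1: shoe(1) + down(1) + waterfall(3) = 5 ✓
Line 2: watermelon(4) + easily(3) + echoes(2) = 9 (expected 7)
Line 3: inside(2) + your(1) + fisherman(3) = 6 (expected 5)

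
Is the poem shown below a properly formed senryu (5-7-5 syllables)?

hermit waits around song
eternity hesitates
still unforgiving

No

Line 1: hermit (2), waits (1), around (2), song (1) → 6 (expected 5)
Line 2: eternity (4), hesitates (3) → 7 ✓
Line 3: still (1), unforgiving (4) → 5 ✓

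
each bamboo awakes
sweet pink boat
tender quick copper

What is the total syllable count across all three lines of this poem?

Line 1: each(1) + bamboo(2) + awakes(2) = 5
Line 2: sweet(1) + pink(1) + boat(1) = 3
Line 3: tender(2) + quick(1) + copper(2) = 5
Total: 5 + 3 + 5 = 13

13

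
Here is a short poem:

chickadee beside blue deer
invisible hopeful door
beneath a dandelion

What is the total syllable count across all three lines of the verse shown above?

21

Line 1: chickadee(3) + beside(2) + blue(1) + deer(1) = 7
Line 2: invisible(4) + hopeful(2) + door(1) = 7
Line 3: beneath(2) + a(1) + dandelion(4) = 7
Total: 7 + 7 + 7 = 21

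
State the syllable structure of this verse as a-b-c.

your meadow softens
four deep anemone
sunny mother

5-6-4

Line 1: your (1), meadow (2), softens (2) → 5
Line 2: four (1), deep (1), anemone (4) → 6
Line 3: sunny (2), mother (2) → 4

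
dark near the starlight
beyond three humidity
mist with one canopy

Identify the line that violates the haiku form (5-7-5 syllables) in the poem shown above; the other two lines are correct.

Line 1: dark(1) + near(1) + the(1) + starlight(2) = 5 ✓
Line 2: beyond(2) + three(1) + humidity(4) = 7 ✓
Line 3: mist(1) + with(1) + one(1) + canopy(3) = 6 (expected 5)

The third line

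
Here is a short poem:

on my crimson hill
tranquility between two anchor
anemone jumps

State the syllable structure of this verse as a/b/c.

5/9/5

Line 1: on(1) + my(1) + crimson(2) + hill(1) = 5
Line 2: tranquility(4) + between(2) + two(1) + anchor(2) = 9
Line 3: anemone(4) + jumps(1) = 5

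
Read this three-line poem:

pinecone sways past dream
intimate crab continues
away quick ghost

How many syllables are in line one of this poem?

5

Line one: "pinecone sways past dream": 2+1+1+1 = 5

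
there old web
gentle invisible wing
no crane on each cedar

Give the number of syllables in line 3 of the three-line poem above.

6

Line 3: no(1) + crane(1) + on(1) + each(1) + cedar(2) = 6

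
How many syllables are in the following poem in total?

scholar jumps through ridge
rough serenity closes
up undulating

17

Line 1: scholar (2), jumps (1), through (1), ridge (1) → 5
Line 2: rough (1), serenity (4), closes (2) → 7
Line 3: up (1), undulating (4) → 5
Total: 5 + 7 + 5 = 17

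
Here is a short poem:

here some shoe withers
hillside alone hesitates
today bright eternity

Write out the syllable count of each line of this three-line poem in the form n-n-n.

5-7-7

Line 1: "here some shoe withers": 1+1+1+2 = 5
Line 2: "hillside alone hesitates": 2+2+3 = 7
Line 3: "today bright eternity": 2+1+4 = 7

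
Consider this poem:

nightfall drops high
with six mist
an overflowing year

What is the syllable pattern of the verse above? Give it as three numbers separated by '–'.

4–3–6

Line 1: nightfall(2) + drops(1) + high(1) = 4
Line 2: with(1) + six(1) + mist(1) = 3
Line 3: an(1) + overflowing(4) + year(1) = 6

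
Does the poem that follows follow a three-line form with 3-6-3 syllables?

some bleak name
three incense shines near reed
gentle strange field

No

Line 1: some (1), bleak (1), name (1) → 3 ✓
Line 2: three (1), incense (2), shines (1), near (1), reed (1) → 6 ✓
Line 3: gentle (2), strange (1), field (1) → 4 (expected 3)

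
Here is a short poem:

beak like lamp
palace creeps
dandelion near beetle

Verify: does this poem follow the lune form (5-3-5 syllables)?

Line 1: beak (1), like (1), lamp (1) → 3 (expected 5)
Line 2: palace (2), creeps (1) → 3 ✓
Line 3: dandelion (4), near (1), beetle (2) → 7 (expected 5)

No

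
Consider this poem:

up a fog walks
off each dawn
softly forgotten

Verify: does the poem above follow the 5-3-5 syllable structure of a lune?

No

Line 1: up(1) + a(1) + fog(1) + walks(1) = 4 (expected 5)
Line 2: off(1) + each(1) + dawn(1) = 3 ✓
Line 3: softly(2) + forgotten(3) = 5 ✓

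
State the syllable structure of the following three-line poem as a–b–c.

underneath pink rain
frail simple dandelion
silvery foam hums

Line 1: "underneath pink rain": 3+1+1 = 5
Line 2: "frail simple dandelion": 1+2+4 = 7
Line 3: "silvery foam hums": 3+1+1 = 5

5–7–5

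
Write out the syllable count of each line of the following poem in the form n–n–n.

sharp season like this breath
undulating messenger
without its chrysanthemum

6–7–7

Line 1: sharp(1) + season(2) + like(1) + this(1) + breath(1) = 6
Line 2: undulating(4) + messenger(3) = 7
Line 3: without(2) + its(1) + chrysanthemum(4) = 7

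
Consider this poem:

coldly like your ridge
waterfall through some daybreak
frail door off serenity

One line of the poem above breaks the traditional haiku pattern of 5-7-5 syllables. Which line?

The third line

Line 1: coldly (2), like (1), your (1), ridge (1) → 5 ✓
Line 2: waterfall (3), through (1), some (1), daybreak (2) → 7 ✓
Line 3: frail (1), door (1), off (1), serenity (4) → 7 (expected 5)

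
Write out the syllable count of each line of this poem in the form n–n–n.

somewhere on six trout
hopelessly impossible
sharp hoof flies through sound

5–7–5

Line 1: somewhere (2), on (1), six (1), trout (1) → 5
Line 2: hopelessly (3), impossible (4) → 7
Line 3: sharp (1), hoof (1), flies (1), through (1), sound (1) → 5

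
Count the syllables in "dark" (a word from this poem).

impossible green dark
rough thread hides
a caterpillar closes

1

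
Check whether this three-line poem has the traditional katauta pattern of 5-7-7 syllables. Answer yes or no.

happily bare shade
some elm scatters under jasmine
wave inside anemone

Line 1: happily (3), bare (1), shade (1) → 5 ✓
Line 2: some (1), elm (1), scatters (2), under (2), jasmine (2) → 8 (expected 7)
Line 3: wave (1), inside (2), anemone (4) → 7 ✓

No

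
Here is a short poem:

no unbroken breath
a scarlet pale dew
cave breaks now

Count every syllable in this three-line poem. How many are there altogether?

13

Line 1: "no unbroken breath": 1+3+1 = 5
Line 2: "a scarlet pale dew": 1+2+1+1 = 5
Line 3: "cave breaks now": 1+1+1 = 3
Total: 5 + 5 + 3 = 13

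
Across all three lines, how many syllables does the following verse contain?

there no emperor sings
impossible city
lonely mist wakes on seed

Line 1: there(1) + no(1) + emperor(3) + sings(1) = 6
Line 2: impossible(4) + city(2) = 6
Line 3: lonely(2) + mist(1) + wakes(1) + on(1) + seed(1) = 6
Total: 6 + 6 + 6 = 18

18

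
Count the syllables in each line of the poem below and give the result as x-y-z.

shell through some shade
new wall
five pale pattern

4-2-4

Line 1: shell (1), through (1), some (1), shade (1) → 4
Line 2: new (1), wall (1) → 2
Line 3: five (1), pale (1), pattern (2) → 4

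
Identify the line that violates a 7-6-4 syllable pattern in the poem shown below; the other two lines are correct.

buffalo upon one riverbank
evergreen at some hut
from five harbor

Line 1: buffalo (3), upon (2), one (1), riverbank (3) → 9 (expected 7)
Line 2: evergreen (3), at (1), some (1), hut (1) → 6 ✓
Line 3: from (1), five (1), harbor (2) → 4 ✓

Line 1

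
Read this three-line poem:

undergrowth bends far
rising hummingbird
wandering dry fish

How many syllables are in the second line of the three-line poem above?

5

The second line: rising (2), hummingbird (3) → 5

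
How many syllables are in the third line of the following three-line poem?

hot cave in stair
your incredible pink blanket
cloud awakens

The third line: cloud (1), awakens (3) → 4

4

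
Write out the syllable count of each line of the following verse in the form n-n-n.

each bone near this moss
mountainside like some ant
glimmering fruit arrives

5-6-6

Line 1: each (1), bone (1), near (1), this (1), moss (1) → 5
Line 2: mountainside (3), like (1), some (1), ant (1) → 6
Line 3: glimmering (3), fruit (1), arrives (2) → 6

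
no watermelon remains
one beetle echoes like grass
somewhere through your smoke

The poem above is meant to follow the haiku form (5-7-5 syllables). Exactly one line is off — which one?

The first line

Line 1: "no watermelon remains": 1+4+2 = 7 (expected 5)
Line 2: "one beetle echoes like grass": 1+2+2+1+1 = 7 ✓
Line 3: "somewhere through your smoke": 2+1+1+1 = 5 ✓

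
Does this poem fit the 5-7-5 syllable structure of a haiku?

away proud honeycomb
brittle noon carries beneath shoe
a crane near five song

Line 1: away(2) + proud(1) + honeycomb(3) = 6 (expected 5)
Line 2: brittle(2) + noon(1) + carries(2) + beneath(2) + shoe(1) = 8 (expected 7)
Line 3: a(1) + crane(1) + near(1) + five(1) + song(1) = 5 ✓

No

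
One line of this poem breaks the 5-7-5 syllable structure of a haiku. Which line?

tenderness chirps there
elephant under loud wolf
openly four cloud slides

The third line

Line 1: tenderness (3), chirps (1), there (1) → 5 ✓
Line 2: elephant (3), under (2), loud (1), wolf (1) → 7 ✓
Line 3: openly (3), four (1), cloud (1), slides (1) → 6 (expected 5)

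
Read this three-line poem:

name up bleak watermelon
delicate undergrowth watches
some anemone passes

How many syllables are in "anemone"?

4

"anemone" has 4 syllables.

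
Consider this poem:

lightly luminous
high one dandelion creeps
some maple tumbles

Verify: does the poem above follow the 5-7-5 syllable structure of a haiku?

Yes

Line 1: lightly(2) + luminous(3) = 5 ✓
Line 2: high(1) + one(1) + dandelion(4) + creeps(1) = 7 ✓
Line 3: some(1) + maple(2) + tumbles(2) = 5 ✓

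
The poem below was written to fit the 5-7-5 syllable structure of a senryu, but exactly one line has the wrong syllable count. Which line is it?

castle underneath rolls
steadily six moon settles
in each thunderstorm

The first line

Line 1: castle(2) + underneath(3) + rolls(1) = 6 (expected 5)
Line 2: steadily(3) + six(1) + moon(1) + settles(2) = 7 ✓
Line 3: in(1) + each(1) + thunderstorm(3) = 5 ✓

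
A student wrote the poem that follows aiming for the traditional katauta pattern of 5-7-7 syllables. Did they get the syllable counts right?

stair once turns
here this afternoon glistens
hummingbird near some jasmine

Line 1: stair (1), once (1), turns (1) → 3 (expected 5)
Line 2: here (1), this (1), afternoon (3), glistens (2) → 7 ✓
Line 3: hummingbird (3), near (1), some (1), jasmine (2) → 7 ✓

No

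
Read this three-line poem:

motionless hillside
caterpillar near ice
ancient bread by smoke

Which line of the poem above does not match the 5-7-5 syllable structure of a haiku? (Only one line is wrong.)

The second line

Line 1: "motionless hillside": 3+2 = 5 ✓
Line 2: "caterpillar near ice": 4+1+1 = 6 (expected 7)
Line 3: "ancient bread by smoke": 2+1+1+1 = 5 ✓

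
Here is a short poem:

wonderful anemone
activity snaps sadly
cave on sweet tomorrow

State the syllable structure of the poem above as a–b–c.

7–7–6

Line 1: "wonderful anemone": 3+4 = 7
Line 2: "activity snaps sadly": 4+1+2 = 7
Line 3: "cave on sweet tomorrow": 1+1+1+3 = 6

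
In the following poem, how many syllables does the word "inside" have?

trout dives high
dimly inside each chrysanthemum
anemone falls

"inside" has 2 syllables.

2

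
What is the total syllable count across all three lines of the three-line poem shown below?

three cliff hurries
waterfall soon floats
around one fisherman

15

Line 1: three(1) + cliff(1) + hurries(2) = 4
Line 2: waterfall(3) + soon(1) + floats(1) = 5
Line 3: around(2) + one(1) + fisherman(3) = 6
Total: 4 + 5 + 6 = 15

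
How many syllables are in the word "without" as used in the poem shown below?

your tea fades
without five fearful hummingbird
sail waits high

2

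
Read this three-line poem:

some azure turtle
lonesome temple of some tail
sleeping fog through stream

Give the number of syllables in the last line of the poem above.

The last line: "sleeping fog through stream": 2+1+1+1 = 5

5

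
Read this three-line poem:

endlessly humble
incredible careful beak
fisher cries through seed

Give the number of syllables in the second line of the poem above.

The second line: incredible(4) + careful(2) + beak(1) = 7

7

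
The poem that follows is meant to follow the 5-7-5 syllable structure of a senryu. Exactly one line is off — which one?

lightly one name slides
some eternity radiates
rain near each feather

The second line

Line 1: lightly (2), one (1), name (1), slides (1) → 5 ✓
Line 2: some (1), eternity (4), radiates (3) → 8 (expected 7)
Line 3: rain (1), near (1), each (1), feather (2) → 5 ✓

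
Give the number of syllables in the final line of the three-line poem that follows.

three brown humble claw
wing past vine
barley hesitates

5

The final line: barley(2) + hesitates(3) = 5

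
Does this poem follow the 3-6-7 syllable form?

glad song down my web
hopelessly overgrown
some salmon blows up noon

Line 1: "glad song down my web": 1+1+1+1+1 = 5 (expected 3)
Line 2: "hopelessly overgrown": 3+3 = 6 ✓
Line 3: "some salmon blows up noon": 1+2+1+1+1 = 6 (expected 7)

No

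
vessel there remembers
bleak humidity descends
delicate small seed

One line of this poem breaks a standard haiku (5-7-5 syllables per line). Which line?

The first line

Line 1: vessel(2) + there(1) + remembers(3) = 6 (expected 5)
Line 2: bleak(1) + humidity(4) + descends(2) = 7 ✓
Line 3: delicate(3) + small(1) + seed(1) = 5 ✓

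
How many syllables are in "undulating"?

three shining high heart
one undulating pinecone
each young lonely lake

4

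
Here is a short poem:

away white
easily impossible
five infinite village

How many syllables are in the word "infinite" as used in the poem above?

3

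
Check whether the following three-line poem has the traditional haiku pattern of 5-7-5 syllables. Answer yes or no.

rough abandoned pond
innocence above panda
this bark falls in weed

Yes

Line 1: rough(1) + abandoned(3) + pond(1) = 5 ✓
Line 2: innocence(3) + above(2) + panda(2) = 7 ✓
Line 3: this(1) + bark(1) + falls(1) + in(1) + weed(1) = 5 ✓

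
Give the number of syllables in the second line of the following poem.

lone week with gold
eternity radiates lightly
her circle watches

9

The second line: eternity (4), radiates (3), lightly (2) → 9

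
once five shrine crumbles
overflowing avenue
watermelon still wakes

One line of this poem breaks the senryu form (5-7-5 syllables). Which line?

The third line

Line 1: "once five shrine crumbles": 1+1+1+2 = 5 ✓
Line 2: "overflowing avenue": 4+3 = 7 ✓
Line 3: "watermelon still wakes": 4+1+1 = 6 (expected 5)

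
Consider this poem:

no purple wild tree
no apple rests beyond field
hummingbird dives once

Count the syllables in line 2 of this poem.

7

Line 2: no(1) + apple(2) + rests(1) + beyond(2) + field(1) = 7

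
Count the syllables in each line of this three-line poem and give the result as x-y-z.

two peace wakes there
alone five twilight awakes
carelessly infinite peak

Line 1: "two peace wakes there": 1+1+1+1 = 4
Line 2: "alone five twilight awakes": 2+1+2+2 = 7
Line 3: "carelessly infinite peak": 3+3+1 = 7

4-7-7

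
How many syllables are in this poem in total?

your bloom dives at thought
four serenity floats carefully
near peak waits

Line 1: your(1) + bloom(1) + dives(1) + at(1) + thought(1) = 5
Line 2: four(1) + serenity(4) + floats(1) + carefully(3) = 9
Line 3: near(1) + peak(1) + waits(1) = 3
Total: 5 + 9 + 3 = 17

17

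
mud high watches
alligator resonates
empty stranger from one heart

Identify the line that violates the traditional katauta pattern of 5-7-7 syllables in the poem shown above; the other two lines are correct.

Line 1: mud (1), high (1), watches (2) → 4 (expected 5)
Line 2: alligator (4), resonates (3) → 7 ✓
Line 3: empty (2), stranger (2), from (1), one (1), heart (1) → 7 ✓

The first line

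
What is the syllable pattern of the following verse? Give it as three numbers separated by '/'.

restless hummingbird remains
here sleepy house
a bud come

7/4/3

Line 1: restless (2), hummingbird (3), remains (2) → 7
Line 2: here (1), sleepy (2), house (1) → 4
Line 3: a (1), bud (1), come (1) → 3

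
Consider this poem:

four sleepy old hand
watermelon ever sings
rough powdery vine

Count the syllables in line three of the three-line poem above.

Line three: rough (1), powdery (3), vine (1) → 5

5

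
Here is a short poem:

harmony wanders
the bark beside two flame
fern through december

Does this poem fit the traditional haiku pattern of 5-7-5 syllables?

Line 1: "harmony wanders": 3+2 = 5 ✓
Line 2: "the bark beside two flame": 1+1+2+1+1 = 6 (expected 7)
Line 3: "fern through december": 1+1+3 = 5 ✓

No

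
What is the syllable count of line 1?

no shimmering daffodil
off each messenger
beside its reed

Line 1: no(1) + shimmering(3) + daffodil(3) = 7

7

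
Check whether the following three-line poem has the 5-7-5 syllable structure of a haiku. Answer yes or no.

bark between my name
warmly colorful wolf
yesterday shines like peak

Line 1: bark (1), between (2), my (1), name (1) → 5 ✓
Line 2: warmly (2), colorful (3), wolf (1) → 6 (expected 7)
Line 3: yesterday (3), shines (1), like (1), peak (1) → 6 (expected 5)

No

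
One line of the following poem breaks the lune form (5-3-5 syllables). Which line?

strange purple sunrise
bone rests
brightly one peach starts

Line 2

Line 1: strange (1), purple (2), sunrise (2) → 5 ✓
Line 2: bone (1), rests (1) → 2 (expected 3)
Line 3: brightly (2), one (1), peach (1), starts (1) → 5 ✓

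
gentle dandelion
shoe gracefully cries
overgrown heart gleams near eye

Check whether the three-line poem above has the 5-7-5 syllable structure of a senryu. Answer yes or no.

No

Line 1: gentle (2), dandelion (4) → 6 (expected 5)
Line 2: shoe (1), gracefully (3), cries (1) → 5 (expected 7)
Line 3: overgrown (3), heart (1), gleams (1), near (1), eye (1) → 7 (expected 5)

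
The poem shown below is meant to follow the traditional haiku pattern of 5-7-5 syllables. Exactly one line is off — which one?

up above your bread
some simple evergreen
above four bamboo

The second line

Line 1: up (1), above (2), your (1), bread (1) → 5 ✓
Line 2: some (1), simple (2), evergreen (3) → 6 (expected 7)
Line 3: above (2), four (1), bamboo (2) → 5 ✓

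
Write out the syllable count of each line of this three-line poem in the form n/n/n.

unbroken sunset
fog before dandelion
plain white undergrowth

Line 1: unbroken (3), sunset (2) → 5
Line 2: fog (1), before (2), dandelion (4) → 7
Line 3: plain (1), white (1), undergrowth (3) → 5

5/7/5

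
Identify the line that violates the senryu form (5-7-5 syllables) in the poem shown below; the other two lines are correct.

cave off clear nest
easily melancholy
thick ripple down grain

Line 1: cave(1) + off(1) + clear(1) + nest(1) = 4 (expected 5)
Line 2: easily(3) + melancholy(4) = 7 ✓
Line 3: thick(1) + ripple(2) + down(1) + grain(1) = 5 ✓

Line 1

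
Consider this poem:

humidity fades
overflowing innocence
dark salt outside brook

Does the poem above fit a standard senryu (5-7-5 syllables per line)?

Yes

Line 1: humidity(4) + fades(1) = 5 ✓
Line 2: overflowing(4) + innocence(3) = 7 ✓
Line 3: dark(1) + salt(1) + outside(2) + brook(1) = 5 ✓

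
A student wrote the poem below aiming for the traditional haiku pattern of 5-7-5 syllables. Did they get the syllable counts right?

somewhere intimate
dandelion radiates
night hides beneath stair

Line 1: somewhere (2), intimate (3) → 5 ✓
Line 2: dandelion (4), radiates (3) → 7 ✓
Line 3: night (1), hides (1), beneath (2), stair (1) → 5 ✓

Yes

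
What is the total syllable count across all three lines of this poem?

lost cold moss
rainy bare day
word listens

10

Line 1: "lost cold moss": 1+1+1 = 3
Line 2: "rainy bare day": 2+1+1 = 4
Line 3: "word listens": 1+2 = 3
Total: 3 + 4 + 3 = 10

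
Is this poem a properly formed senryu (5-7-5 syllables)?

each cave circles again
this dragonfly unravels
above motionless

No

Line 1: each(1) + cave(1) + circles(2) + again(2) = 6 (expected 5)
Line 2: this(1) + dragonfly(3) + unravels(3) = 7 ✓
Line 3: above(2) + motionless(3) = 5 ✓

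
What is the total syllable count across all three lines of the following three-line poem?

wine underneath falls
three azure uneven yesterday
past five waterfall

19

Line 1: wine(1) + underneath(3) + falls(1) = 5
Line 2: three(1) + azure(2) + uneven(3) + yesterday(3) = 9
Line 3: past(1) + five(1) + waterfall(3) = 5
Total: 5 + 9 + 5 = 19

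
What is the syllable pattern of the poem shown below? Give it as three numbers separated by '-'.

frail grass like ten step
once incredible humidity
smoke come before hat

Line 1: frail (1), grass (1), like (1), ten (1), step (1) → 5
Line 2: once (1), incredible (4), humidity (4) → 9
Line 3: smoke (1), come (1), before (2), hat (1) → 5

5-9-5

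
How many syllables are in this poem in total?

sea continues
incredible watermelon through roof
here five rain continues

20

Line 1: sea(1) + continues(3) = 4
Line 2: incredible(4) + watermelon(4) + through(1) + roof(1) = 10
Line 3: here(1) + five(1) + rain(1) + continues(3) = 6
Total: 4 + 10 + 6 = 20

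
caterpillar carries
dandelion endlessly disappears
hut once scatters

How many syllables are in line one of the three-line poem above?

6

Line one: caterpillar(4) + carries(2) = 6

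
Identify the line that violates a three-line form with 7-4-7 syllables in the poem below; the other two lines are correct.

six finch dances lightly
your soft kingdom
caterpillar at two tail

Line 1: six (1), finch (1), dances (2), lightly (2) → 6 (expected 7)
Line 2: your (1), soft (1), kingdom (2) → 4 ✓
Line 3: caterpillar (4), at (1), two (1), tail (1) → 7 ✓

Line 1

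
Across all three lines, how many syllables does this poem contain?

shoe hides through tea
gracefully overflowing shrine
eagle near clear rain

Line 1: shoe (1), hides (1), through (1), tea (1) → 4
Line 2: gracefully (3), overflowing (4), shrine (1) → 8
Line 3: eagle (2), near (1), clear (1), rain (1) → 5
Total: 4 + 8 + 5 = 17

17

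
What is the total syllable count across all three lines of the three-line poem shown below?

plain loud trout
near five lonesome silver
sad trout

Line 1: "plain loud trout": 1+1+1 = 3
Line 2: "near five lonesome silver": 1+1+2+2 = 6
Line 3: "sad trout": 1+1 = 2
Total: 3 + 6 + 2 = 11

11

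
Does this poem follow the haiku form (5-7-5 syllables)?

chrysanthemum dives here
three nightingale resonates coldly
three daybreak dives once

No

Line 1: "chrysanthemum dives here": 4+1+1 = 6 (expected 5)
Line 2: "three nightingale resonates coldly": 1+3+3+2 = 9 (expected 7)
Line 3: "three daybreak dives once": 1+2+1+1 = 5 ✓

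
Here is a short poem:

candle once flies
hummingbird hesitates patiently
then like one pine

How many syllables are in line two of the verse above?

Line two: hummingbird(3) + hesitates(3) + patiently(3) = 9

9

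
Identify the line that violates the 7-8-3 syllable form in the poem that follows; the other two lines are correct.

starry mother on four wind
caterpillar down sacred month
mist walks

The third line

Line 1: starry (2), mother (2), on (1), four (1), wind (1) → 7 ✓
Line 2: caterpillar (4), down (1), sacred (2), month (1) → 8 ✓
Line 3: mist (1), walks (1) → 2 (expected 3)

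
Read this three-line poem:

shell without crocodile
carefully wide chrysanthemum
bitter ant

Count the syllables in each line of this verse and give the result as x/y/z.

Line 1: shell(1) + without(2) + crocodile(3) = 6
Line 2: carefully(3) + wide(1) + chrysanthemum(4) = 8
Line 3: bitter(2) + ant(1) = 3

6/8/3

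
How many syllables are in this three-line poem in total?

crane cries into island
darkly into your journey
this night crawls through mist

18

Line 1: "crane cries into island": 1+1+2+2 = 6
Line 2: "darkly into your journey": 2+2+1+2 = 7
Line 3: "this night crawls through mist": 1+1+1+1+1 = 5
Total: 6 + 7 + 5 = 18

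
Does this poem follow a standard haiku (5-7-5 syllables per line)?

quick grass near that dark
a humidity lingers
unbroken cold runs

Yes

Line 1: "quick grass near that dark": 1+1+1+1+1 = 5 ✓
Line 2: "a humidity lingers": 1+4+2 = 7 ✓
Line 3: "unbroken cold runs": 3+1+1 = 5 ✓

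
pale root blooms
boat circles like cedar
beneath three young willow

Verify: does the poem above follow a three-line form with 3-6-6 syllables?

Yes

Line 1: pale (1), root (1), blooms (1) → 3 ✓
Line 2: boat (1), circles (2), like (1), cedar (2) → 6 ✓
Line 3: beneath (2), three (1), young (1), willow (2) → 6 ✓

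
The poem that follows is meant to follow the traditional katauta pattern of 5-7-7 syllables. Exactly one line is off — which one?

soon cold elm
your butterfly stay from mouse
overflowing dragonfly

Line 1

Line 1: soon(1) + cold(1) + elm(1) = 3 (expected 5)
Line 2: your(1) + butterfly(3) + stay(1) + from(1) + mouse(1) = 7 ✓
Line 3: overflowing(4) + dragonfly(3) = 7 ✓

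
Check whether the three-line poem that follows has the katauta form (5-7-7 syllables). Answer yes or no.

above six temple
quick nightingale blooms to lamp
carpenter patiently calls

Yes

Line 1: above(2) + six(1) + temple(2) = 5 ✓
Line 2: quick(1) + nightingale(3) + blooms(1) + to(1) + lamp(1) = 7 ✓
Line 3: carpenter(3) + patiently(3) + calls(1) = 7 ✓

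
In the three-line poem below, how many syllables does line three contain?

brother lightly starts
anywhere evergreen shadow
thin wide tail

3

Line three: thin(1) + wide(1) + tail(1) = 3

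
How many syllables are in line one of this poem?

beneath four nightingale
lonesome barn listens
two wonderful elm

Line one: beneath (2), four (1), nightingale (3) → 6

6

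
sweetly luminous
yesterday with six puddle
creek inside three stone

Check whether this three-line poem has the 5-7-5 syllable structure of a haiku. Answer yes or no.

Line 1: "sweetly luminous": 2+3 = 5 ✓
Line 2: "yesterday with six puddle": 3+1+1+2 = 7 ✓
Line 3: "creek inside three stone": 1+2+1+1 = 5 ✓

Yes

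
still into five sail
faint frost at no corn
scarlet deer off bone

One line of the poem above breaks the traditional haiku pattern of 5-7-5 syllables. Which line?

Line 1: still(1) + into(2) + five(1) + sail(1) = 5 ✓
Line 2: faint(1) + frost(1) + at(1) + no(1) + corn(1) = 5 (expected 7)
Line 3: scarlet(2) + deer(1) + off(1) + bone(1) = 5 ✓

The second line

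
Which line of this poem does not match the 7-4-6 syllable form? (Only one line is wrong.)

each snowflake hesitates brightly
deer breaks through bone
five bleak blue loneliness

The first line

Line 1: "each snowflake hesitates brightly": 1+2+3+2 = 8 (expected 7)
Line 2: "deer breaks through bone": 1+1+1+1 = 4 ✓
Line 3: "five bleak blue loneliness": 1+1+1+3 = 6 ✓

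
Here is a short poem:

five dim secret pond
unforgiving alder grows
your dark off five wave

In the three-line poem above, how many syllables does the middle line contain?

7

The middle line: unforgiving (4), alder (2), grows (1) → 7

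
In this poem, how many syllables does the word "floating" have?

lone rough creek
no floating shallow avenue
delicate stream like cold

2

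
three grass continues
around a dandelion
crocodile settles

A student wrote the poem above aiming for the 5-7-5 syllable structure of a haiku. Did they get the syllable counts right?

Yes

Line 1: three (1), grass (1), continues (3) → 5 ✓
Line 2: around (2), a (1), dandelion (4) → 7 ✓
Line 3: crocodile (3), settles (2) → 5 ✓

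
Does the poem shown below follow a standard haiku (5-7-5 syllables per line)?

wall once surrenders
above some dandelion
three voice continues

Yes

Line 1: wall (1), once (1), surrenders (3) → 5 ✓
Line 2: above (2), some (1), dandelion (4) → 7 ✓
Line 3: three (1), voice (1), continues (3) → 5 ✓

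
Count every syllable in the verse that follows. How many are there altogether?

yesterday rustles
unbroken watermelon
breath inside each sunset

18

Line 1: yesterday (3), rustles (2) → 5
Line 2: unbroken (3), watermelon (4) → 7
Line 3: breath (1), inside (2), each (1), sunset (2) → 6
Total: 5 + 7 + 6 = 18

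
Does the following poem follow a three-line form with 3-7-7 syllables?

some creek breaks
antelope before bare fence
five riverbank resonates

Yes

Line 1: some (1), creek (1), breaks (1) → 3 ✓
Line 2: antelope (3), before (2), bare (1), fence (1) → 7 ✓
Line 3: five (1), riverbank (3), resonates (3) → 7 ✓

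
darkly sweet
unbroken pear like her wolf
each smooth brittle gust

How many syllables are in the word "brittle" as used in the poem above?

2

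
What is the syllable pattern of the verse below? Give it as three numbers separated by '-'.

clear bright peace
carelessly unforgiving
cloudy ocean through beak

3-7-6

Line 1: clear(1) + bright(1) + peace(1) = 3
Line 2: carelessly(3) + unforgiving(4) = 7
Line 3: cloudy(2) + ocean(2) + through(1) + beak(1) = 6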